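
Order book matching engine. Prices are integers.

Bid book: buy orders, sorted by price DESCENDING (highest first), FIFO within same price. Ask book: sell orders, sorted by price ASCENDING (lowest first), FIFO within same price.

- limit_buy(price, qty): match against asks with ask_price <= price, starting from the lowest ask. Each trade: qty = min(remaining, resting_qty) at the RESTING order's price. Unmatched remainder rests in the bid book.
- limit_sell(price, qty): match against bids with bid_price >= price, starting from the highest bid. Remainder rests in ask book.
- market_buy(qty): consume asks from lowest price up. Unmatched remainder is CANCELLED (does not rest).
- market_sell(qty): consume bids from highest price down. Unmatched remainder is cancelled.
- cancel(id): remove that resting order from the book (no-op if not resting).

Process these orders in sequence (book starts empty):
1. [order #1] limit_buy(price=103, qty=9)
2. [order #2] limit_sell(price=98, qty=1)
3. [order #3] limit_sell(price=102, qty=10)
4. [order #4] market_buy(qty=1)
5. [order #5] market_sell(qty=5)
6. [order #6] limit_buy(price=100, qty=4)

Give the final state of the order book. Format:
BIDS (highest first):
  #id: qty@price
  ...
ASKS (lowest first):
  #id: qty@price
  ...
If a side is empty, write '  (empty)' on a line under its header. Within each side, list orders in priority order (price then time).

Answer: BIDS (highest first):
  #6: 4@100
ASKS (lowest first):
  #3: 1@102

Derivation:
After op 1 [order #1] limit_buy(price=103, qty=9): fills=none; bids=[#1:9@103] asks=[-]
After op 2 [order #2] limit_sell(price=98, qty=1): fills=#1x#2:1@103; bids=[#1:8@103] asks=[-]
After op 3 [order #3] limit_sell(price=102, qty=10): fills=#1x#3:8@103; bids=[-] asks=[#3:2@102]
After op 4 [order #4] market_buy(qty=1): fills=#4x#3:1@102; bids=[-] asks=[#3:1@102]
After op 5 [order #5] market_sell(qty=5): fills=none; bids=[-] asks=[#3:1@102]
After op 6 [order #6] limit_buy(price=100, qty=4): fills=none; bids=[#6:4@100] asks=[#3:1@102]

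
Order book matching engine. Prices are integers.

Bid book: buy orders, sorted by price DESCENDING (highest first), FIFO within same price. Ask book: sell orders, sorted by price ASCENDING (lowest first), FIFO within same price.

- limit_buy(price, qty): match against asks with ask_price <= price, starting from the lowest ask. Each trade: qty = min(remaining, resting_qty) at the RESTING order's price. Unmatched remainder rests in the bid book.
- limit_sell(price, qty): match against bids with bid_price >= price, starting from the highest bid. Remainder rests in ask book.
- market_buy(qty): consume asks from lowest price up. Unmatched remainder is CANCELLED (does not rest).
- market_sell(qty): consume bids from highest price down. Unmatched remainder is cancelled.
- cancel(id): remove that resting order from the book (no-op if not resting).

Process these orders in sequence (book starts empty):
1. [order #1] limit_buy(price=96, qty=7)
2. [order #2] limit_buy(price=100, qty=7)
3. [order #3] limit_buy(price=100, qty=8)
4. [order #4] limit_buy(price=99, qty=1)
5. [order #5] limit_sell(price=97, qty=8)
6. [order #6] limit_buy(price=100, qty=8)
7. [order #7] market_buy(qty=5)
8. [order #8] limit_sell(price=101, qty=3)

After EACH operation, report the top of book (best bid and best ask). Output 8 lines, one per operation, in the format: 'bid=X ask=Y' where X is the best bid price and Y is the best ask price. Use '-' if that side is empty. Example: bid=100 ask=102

Answer: bid=96 ask=-
bid=100 ask=-
bid=100 ask=-
bid=100 ask=-
bid=100 ask=-
bid=100 ask=-
bid=100 ask=-
bid=100 ask=101

Derivation:
After op 1 [order #1] limit_buy(price=96, qty=7): fills=none; bids=[#1:7@96] asks=[-]
After op 2 [order #2] limit_buy(price=100, qty=7): fills=none; bids=[#2:7@100 #1:7@96] asks=[-]
After op 3 [order #3] limit_buy(price=100, qty=8): fills=none; bids=[#2:7@100 #3:8@100 #1:7@96] asks=[-]
After op 4 [order #4] limit_buy(price=99, qty=1): fills=none; bids=[#2:7@100 #3:8@100 #4:1@99 #1:7@96] asks=[-]
After op 5 [order #5] limit_sell(price=97, qty=8): fills=#2x#5:7@100 #3x#5:1@100; bids=[#3:7@100 #4:1@99 #1:7@96] asks=[-]
After op 6 [order #6] limit_buy(price=100, qty=8): fills=none; bids=[#3:7@100 #6:8@100 #4:1@99 #1:7@96] asks=[-]
After op 7 [order #7] market_buy(qty=5): fills=none; bids=[#3:7@100 #6:8@100 #4:1@99 #1:7@96] asks=[-]
After op 8 [order #8] limit_sell(price=101, qty=3): fills=none; bids=[#3:7@100 #6:8@100 #4:1@99 #1:7@96] asks=[#8:3@101]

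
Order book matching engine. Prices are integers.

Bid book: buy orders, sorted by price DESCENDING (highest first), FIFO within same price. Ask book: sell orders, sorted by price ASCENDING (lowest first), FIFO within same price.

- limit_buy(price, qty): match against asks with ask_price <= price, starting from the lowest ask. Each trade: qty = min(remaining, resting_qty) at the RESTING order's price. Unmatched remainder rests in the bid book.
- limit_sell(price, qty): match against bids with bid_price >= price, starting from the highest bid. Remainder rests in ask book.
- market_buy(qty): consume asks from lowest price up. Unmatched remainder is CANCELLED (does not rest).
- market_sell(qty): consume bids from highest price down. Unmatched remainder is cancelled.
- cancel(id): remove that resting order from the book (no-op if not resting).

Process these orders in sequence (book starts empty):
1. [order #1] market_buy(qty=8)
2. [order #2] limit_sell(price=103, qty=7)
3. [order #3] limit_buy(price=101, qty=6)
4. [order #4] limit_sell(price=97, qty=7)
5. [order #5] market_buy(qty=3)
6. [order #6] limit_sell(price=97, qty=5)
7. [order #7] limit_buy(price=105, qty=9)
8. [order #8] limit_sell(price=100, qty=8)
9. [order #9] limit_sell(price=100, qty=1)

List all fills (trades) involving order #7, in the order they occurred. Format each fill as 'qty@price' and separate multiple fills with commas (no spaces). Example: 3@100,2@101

Answer: 5@97,4@103

Derivation:
After op 1 [order #1] market_buy(qty=8): fills=none; bids=[-] asks=[-]
After op 2 [order #2] limit_sell(price=103, qty=7): fills=none; bids=[-] asks=[#2:7@103]
After op 3 [order #3] limit_buy(price=101, qty=6): fills=none; bids=[#3:6@101] asks=[#2:7@103]
After op 4 [order #4] limit_sell(price=97, qty=7): fills=#3x#4:6@101; bids=[-] asks=[#4:1@97 #2:7@103]
After op 5 [order #5] market_buy(qty=3): fills=#5x#4:1@97 #5x#2:2@103; bids=[-] asks=[#2:5@103]
After op 6 [order #6] limit_sell(price=97, qty=5): fills=none; bids=[-] asks=[#6:5@97 #2:5@103]
After op 7 [order #7] limit_buy(price=105, qty=9): fills=#7x#6:5@97 #7x#2:4@103; bids=[-] asks=[#2:1@103]
After op 8 [order #8] limit_sell(price=100, qty=8): fills=none; bids=[-] asks=[#8:8@100 #2:1@103]
After op 9 [order #9] limit_sell(price=100, qty=1): fills=none; bids=[-] asks=[#8:8@100 #9:1@100 #2:1@103]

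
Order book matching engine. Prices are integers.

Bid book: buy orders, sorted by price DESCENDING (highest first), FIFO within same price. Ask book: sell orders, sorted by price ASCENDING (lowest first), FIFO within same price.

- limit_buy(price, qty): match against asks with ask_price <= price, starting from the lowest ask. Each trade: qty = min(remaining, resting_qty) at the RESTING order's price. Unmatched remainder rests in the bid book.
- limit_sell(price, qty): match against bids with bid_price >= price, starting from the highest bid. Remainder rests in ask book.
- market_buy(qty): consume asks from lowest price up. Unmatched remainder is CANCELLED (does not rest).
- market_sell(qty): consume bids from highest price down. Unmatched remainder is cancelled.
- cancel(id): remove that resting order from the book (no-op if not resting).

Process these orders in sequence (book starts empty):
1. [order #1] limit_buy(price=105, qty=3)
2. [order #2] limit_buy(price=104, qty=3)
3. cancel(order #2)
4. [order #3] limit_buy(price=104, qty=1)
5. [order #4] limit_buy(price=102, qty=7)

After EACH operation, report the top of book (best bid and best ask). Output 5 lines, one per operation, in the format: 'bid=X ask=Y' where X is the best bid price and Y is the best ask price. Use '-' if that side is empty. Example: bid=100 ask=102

After op 1 [order #1] limit_buy(price=105, qty=3): fills=none; bids=[#1:3@105] asks=[-]
After op 2 [order #2] limit_buy(price=104, qty=3): fills=none; bids=[#1:3@105 #2:3@104] asks=[-]
After op 3 cancel(order #2): fills=none; bids=[#1:3@105] asks=[-]
After op 4 [order #3] limit_buy(price=104, qty=1): fills=none; bids=[#1:3@105 #3:1@104] asks=[-]
After op 5 [order #4] limit_buy(price=102, qty=7): fills=none; bids=[#1:3@105 #3:1@104 #4:7@102] asks=[-]

Answer: bid=105 ask=-
bid=105 ask=-
bid=105 ask=-
bid=105 ask=-
bid=105 ask=-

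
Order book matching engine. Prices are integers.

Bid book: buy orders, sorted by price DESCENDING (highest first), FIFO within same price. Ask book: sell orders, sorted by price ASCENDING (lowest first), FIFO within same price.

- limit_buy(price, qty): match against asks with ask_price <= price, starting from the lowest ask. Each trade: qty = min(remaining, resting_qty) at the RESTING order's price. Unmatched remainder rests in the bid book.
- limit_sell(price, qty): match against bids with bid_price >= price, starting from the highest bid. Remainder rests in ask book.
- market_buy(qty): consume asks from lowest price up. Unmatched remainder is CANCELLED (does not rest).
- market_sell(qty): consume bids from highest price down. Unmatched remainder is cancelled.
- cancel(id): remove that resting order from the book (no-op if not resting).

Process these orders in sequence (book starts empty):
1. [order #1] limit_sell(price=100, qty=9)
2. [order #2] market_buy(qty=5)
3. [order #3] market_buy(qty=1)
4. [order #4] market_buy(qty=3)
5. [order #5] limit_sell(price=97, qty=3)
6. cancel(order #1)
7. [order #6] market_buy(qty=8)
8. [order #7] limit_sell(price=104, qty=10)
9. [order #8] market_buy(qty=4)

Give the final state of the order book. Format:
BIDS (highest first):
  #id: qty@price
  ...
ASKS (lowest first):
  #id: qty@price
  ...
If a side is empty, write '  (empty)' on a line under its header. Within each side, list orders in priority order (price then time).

After op 1 [order #1] limit_sell(price=100, qty=9): fills=none; bids=[-] asks=[#1:9@100]
After op 2 [order #2] market_buy(qty=5): fills=#2x#1:5@100; bids=[-] asks=[#1:4@100]
After op 3 [order #3] market_buy(qty=1): fills=#3x#1:1@100; bids=[-] asks=[#1:3@100]
After op 4 [order #4] market_buy(qty=3): fills=#4x#1:3@100; bids=[-] asks=[-]
After op 5 [order #5] limit_sell(price=97, qty=3): fills=none; bids=[-] asks=[#5:3@97]
After op 6 cancel(order #1): fills=none; bids=[-] asks=[#5:3@97]
After op 7 [order #6] market_buy(qty=8): fills=#6x#5:3@97; bids=[-] asks=[-]
After op 8 [order #7] limit_sell(price=104, qty=10): fills=none; bids=[-] asks=[#7:10@104]
After op 9 [order #8] market_buy(qty=4): fills=#8x#7:4@104; bids=[-] asks=[#7:6@104]

Answer: BIDS (highest first):
  (empty)
ASKS (lowest first):
  #7: 6@104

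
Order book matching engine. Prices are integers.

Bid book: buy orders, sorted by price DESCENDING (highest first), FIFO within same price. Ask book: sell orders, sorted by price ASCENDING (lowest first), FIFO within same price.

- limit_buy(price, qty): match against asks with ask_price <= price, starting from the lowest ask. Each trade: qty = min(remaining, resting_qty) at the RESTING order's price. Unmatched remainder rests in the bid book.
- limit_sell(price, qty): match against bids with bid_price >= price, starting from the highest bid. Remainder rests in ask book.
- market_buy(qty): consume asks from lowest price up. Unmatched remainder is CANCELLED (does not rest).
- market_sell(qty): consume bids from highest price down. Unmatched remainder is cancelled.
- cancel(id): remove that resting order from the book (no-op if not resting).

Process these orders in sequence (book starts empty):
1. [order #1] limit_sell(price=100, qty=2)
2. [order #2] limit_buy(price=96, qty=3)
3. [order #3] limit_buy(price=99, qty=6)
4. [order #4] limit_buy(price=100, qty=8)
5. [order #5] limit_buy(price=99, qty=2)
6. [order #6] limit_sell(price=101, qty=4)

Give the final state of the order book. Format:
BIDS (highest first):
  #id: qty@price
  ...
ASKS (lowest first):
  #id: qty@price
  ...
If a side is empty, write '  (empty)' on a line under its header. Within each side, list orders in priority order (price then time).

Answer: BIDS (highest first):
  #4: 6@100
  #3: 6@99
  #5: 2@99
  #2: 3@96
ASKS (lowest first):
  #6: 4@101

Derivation:
After op 1 [order #1] limit_sell(price=100, qty=2): fills=none; bids=[-] asks=[#1:2@100]
After op 2 [order #2] limit_buy(price=96, qty=3): fills=none; bids=[#2:3@96] asks=[#1:2@100]
After op 3 [order #3] limit_buy(price=99, qty=6): fills=none; bids=[#3:6@99 #2:3@96] asks=[#1:2@100]
After op 4 [order #4] limit_buy(price=100, qty=8): fills=#4x#1:2@100; bids=[#4:6@100 #3:6@99 #2:3@96] asks=[-]
After op 5 [order #5] limit_buy(price=99, qty=2): fills=none; bids=[#4:6@100 #3:6@99 #5:2@99 #2:3@96] asks=[-]
After op 6 [order #6] limit_sell(price=101, qty=4): fills=none; bids=[#4:6@100 #3:6@99 #5:2@99 #2:3@96] asks=[#6:4@101]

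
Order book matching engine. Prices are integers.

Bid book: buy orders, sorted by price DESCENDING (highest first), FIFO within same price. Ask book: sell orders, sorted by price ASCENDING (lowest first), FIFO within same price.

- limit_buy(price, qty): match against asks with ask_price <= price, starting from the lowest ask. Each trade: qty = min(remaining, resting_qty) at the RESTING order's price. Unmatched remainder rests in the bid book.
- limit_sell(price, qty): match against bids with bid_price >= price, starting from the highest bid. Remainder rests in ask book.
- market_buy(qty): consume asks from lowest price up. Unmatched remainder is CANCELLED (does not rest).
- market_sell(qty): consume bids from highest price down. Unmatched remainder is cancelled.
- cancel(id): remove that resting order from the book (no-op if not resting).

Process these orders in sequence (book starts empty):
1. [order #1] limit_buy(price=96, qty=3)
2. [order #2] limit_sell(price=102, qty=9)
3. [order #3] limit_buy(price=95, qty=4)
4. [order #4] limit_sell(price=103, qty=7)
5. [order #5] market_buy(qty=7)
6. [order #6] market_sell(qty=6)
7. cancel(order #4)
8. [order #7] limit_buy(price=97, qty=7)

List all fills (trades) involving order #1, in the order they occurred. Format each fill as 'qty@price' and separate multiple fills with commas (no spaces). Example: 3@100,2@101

After op 1 [order #1] limit_buy(price=96, qty=3): fills=none; bids=[#1:3@96] asks=[-]
After op 2 [order #2] limit_sell(price=102, qty=9): fills=none; bids=[#1:3@96] asks=[#2:9@102]
After op 3 [order #3] limit_buy(price=95, qty=4): fills=none; bids=[#1:3@96 #3:4@95] asks=[#2:9@102]
After op 4 [order #4] limit_sell(price=103, qty=7): fills=none; bids=[#1:3@96 #3:4@95] asks=[#2:9@102 #4:7@103]
After op 5 [order #5] market_buy(qty=7): fills=#5x#2:7@102; bids=[#1:3@96 #3:4@95] asks=[#2:2@102 #4:7@103]
After op 6 [order #6] market_sell(qty=6): fills=#1x#6:3@96 #3x#6:3@95; bids=[#3:1@95] asks=[#2:2@102 #4:7@103]
After op 7 cancel(order #4): fills=none; bids=[#3:1@95] asks=[#2:2@102]
After op 8 [order #7] limit_buy(price=97, qty=7): fills=none; bids=[#7:7@97 #3:1@95] asks=[#2:2@102]

Answer: 3@96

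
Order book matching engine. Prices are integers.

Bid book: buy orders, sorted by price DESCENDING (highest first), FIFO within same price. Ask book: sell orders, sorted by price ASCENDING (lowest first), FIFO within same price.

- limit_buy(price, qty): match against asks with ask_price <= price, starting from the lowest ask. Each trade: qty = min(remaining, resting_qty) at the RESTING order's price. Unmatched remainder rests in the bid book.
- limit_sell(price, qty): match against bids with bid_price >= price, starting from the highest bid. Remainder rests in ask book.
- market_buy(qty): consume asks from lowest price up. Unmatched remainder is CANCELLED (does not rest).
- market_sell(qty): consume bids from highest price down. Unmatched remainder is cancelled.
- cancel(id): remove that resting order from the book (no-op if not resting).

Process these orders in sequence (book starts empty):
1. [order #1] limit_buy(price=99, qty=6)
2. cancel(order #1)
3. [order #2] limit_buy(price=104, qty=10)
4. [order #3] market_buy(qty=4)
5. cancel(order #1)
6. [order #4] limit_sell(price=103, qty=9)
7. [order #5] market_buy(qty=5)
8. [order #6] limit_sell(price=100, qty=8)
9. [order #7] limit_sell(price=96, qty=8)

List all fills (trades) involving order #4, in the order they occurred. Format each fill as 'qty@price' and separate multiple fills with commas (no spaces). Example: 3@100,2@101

After op 1 [order #1] limit_buy(price=99, qty=6): fills=none; bids=[#1:6@99] asks=[-]
After op 2 cancel(order #1): fills=none; bids=[-] asks=[-]
After op 3 [order #2] limit_buy(price=104, qty=10): fills=none; bids=[#2:10@104] asks=[-]
After op 4 [order #3] market_buy(qty=4): fills=none; bids=[#2:10@104] asks=[-]
After op 5 cancel(order #1): fills=none; bids=[#2:10@104] asks=[-]
After op 6 [order #4] limit_sell(price=103, qty=9): fills=#2x#4:9@104; bids=[#2:1@104] asks=[-]
After op 7 [order #5] market_buy(qty=5): fills=none; bids=[#2:1@104] asks=[-]
After op 8 [order #6] limit_sell(price=100, qty=8): fills=#2x#6:1@104; bids=[-] asks=[#6:7@100]
After op 9 [order #7] limit_sell(price=96, qty=8): fills=none; bids=[-] asks=[#7:8@96 #6:7@100]

Answer: 9@104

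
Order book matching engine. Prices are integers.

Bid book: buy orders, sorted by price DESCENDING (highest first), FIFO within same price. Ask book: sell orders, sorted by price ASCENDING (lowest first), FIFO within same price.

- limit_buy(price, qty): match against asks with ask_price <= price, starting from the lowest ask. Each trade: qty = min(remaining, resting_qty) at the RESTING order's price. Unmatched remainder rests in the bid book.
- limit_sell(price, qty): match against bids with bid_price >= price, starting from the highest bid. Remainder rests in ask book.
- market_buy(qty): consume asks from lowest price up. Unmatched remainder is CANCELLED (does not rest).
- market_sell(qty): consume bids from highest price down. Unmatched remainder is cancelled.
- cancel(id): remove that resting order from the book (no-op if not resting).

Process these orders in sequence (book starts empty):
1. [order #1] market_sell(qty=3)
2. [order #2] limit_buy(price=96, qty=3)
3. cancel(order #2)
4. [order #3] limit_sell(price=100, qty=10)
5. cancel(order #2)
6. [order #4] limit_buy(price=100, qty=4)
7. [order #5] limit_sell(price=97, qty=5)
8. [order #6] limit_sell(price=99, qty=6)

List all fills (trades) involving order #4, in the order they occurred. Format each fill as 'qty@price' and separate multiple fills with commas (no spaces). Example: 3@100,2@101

Answer: 4@100

Derivation:
After op 1 [order #1] market_sell(qty=3): fills=none; bids=[-] asks=[-]
After op 2 [order #2] limit_buy(price=96, qty=3): fills=none; bids=[#2:3@96] asks=[-]
After op 3 cancel(order #2): fills=none; bids=[-] asks=[-]
After op 4 [order #3] limit_sell(price=100, qty=10): fills=none; bids=[-] asks=[#3:10@100]
After op 5 cancel(order #2): fills=none; bids=[-] asks=[#3:10@100]
After op 6 [order #4] limit_buy(price=100, qty=4): fills=#4x#3:4@100; bids=[-] asks=[#3:6@100]
After op 7 [order #5] limit_sell(price=97, qty=5): fills=none; bids=[-] asks=[#5:5@97 #3:6@100]
After op 8 [order #6] limit_sell(price=99, qty=6): fills=none; bids=[-] asks=[#5:5@97 #6:6@99 #3:6@100]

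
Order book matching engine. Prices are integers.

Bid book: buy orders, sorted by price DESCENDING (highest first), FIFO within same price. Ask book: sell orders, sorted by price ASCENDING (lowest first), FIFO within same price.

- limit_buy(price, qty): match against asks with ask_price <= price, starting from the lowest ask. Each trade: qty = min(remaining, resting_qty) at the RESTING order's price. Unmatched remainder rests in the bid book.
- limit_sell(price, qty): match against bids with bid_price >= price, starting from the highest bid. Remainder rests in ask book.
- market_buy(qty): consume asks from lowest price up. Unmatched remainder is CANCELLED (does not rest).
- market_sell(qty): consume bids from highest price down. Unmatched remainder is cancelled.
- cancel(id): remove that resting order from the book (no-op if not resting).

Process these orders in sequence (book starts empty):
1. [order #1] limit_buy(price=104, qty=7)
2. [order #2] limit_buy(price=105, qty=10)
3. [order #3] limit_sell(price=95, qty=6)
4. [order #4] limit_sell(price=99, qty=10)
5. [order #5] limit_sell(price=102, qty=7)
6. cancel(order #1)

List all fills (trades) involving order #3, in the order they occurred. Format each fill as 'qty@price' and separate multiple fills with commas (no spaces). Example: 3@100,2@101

After op 1 [order #1] limit_buy(price=104, qty=7): fills=none; bids=[#1:7@104] asks=[-]
After op 2 [order #2] limit_buy(price=105, qty=10): fills=none; bids=[#2:10@105 #1:7@104] asks=[-]
After op 3 [order #3] limit_sell(price=95, qty=6): fills=#2x#3:6@105; bids=[#2:4@105 #1:7@104] asks=[-]
After op 4 [order #4] limit_sell(price=99, qty=10): fills=#2x#4:4@105 #1x#4:6@104; bids=[#1:1@104] asks=[-]
After op 5 [order #5] limit_sell(price=102, qty=7): fills=#1x#5:1@104; bids=[-] asks=[#5:6@102]
After op 6 cancel(order #1): fills=none; bids=[-] asks=[#5:6@102]

Answer: 6@105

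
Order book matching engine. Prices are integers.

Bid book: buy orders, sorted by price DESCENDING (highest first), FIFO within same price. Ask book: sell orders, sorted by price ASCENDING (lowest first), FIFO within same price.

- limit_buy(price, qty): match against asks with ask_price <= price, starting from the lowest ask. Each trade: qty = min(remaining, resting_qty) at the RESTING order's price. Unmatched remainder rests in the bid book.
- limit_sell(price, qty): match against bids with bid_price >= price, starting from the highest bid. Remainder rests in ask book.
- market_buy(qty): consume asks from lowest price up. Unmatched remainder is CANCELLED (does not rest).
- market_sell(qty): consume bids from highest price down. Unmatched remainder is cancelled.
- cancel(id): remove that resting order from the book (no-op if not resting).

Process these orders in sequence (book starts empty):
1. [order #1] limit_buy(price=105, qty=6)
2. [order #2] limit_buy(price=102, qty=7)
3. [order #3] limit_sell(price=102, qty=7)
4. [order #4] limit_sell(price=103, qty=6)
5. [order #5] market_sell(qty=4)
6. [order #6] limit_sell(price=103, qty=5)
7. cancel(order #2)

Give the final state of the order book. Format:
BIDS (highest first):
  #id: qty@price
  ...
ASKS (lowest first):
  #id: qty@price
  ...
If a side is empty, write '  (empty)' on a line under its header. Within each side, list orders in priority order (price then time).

After op 1 [order #1] limit_buy(price=105, qty=6): fills=none; bids=[#1:6@105] asks=[-]
After op 2 [order #2] limit_buy(price=102, qty=7): fills=none; bids=[#1:6@105 #2:7@102] asks=[-]
After op 3 [order #3] limit_sell(price=102, qty=7): fills=#1x#3:6@105 #2x#3:1@102; bids=[#2:6@102] asks=[-]
After op 4 [order #4] limit_sell(price=103, qty=6): fills=none; bids=[#2:6@102] asks=[#4:6@103]
After op 5 [order #5] market_sell(qty=4): fills=#2x#5:4@102; bids=[#2:2@102] asks=[#4:6@103]
After op 6 [order #6] limit_sell(price=103, qty=5): fills=none; bids=[#2:2@102] asks=[#4:6@103 #6:5@103]
After op 7 cancel(order #2): fills=none; bids=[-] asks=[#4:6@103 #6:5@103]

Answer: BIDS (highest first):
  (empty)
ASKS (lowest first):
  #4: 6@103
  #6: 5@103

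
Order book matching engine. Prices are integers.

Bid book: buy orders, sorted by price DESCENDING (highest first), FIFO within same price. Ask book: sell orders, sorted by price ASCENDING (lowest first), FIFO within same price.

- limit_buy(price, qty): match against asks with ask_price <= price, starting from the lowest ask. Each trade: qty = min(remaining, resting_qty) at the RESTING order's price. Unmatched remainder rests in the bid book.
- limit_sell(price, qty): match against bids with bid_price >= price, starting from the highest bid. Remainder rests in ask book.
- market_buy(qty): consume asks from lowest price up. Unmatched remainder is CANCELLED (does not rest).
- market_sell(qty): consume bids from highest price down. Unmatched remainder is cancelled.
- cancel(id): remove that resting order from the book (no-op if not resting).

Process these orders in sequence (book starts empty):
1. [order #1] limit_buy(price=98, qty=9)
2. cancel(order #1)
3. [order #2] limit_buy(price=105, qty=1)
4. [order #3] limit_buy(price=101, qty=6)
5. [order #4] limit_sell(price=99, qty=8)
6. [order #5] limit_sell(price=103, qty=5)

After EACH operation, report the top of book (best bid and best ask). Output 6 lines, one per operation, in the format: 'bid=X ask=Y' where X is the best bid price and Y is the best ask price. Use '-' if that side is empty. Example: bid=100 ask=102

Answer: bid=98 ask=-
bid=- ask=-
bid=105 ask=-
bid=105 ask=-
bid=- ask=99
bid=- ask=99

Derivation:
After op 1 [order #1] limit_buy(price=98, qty=9): fills=none; bids=[#1:9@98] asks=[-]
After op 2 cancel(order #1): fills=none; bids=[-] asks=[-]
After op 3 [order #2] limit_buy(price=105, qty=1): fills=none; bids=[#2:1@105] asks=[-]
After op 4 [order #3] limit_buy(price=101, qty=6): fills=none; bids=[#2:1@105 #3:6@101] asks=[-]
After op 5 [order #4] limit_sell(price=99, qty=8): fills=#2x#4:1@105 #3x#4:6@101; bids=[-] asks=[#4:1@99]
After op 6 [order #5] limit_sell(price=103, qty=5): fills=none; bids=[-] asks=[#4:1@99 #5:5@103]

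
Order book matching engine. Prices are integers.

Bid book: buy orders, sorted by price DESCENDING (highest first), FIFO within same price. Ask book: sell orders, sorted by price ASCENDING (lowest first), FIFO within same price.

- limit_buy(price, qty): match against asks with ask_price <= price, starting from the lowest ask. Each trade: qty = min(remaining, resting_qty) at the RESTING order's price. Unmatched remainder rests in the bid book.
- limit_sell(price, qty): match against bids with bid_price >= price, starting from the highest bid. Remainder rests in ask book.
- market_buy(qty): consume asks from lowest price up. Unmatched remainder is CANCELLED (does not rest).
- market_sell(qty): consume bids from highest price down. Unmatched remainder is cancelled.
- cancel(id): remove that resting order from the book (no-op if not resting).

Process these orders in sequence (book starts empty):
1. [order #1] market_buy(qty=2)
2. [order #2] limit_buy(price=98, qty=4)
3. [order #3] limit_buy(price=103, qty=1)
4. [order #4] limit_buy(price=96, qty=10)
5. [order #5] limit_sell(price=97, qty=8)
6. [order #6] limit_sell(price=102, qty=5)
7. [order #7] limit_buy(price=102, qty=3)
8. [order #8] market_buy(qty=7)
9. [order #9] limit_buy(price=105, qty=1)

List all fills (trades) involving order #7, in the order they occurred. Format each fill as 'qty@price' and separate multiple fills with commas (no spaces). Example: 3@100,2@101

After op 1 [order #1] market_buy(qty=2): fills=none; bids=[-] asks=[-]
After op 2 [order #2] limit_buy(price=98, qty=4): fills=none; bids=[#2:4@98] asks=[-]
After op 3 [order #3] limit_buy(price=103, qty=1): fills=none; bids=[#3:1@103 #2:4@98] asks=[-]
After op 4 [order #4] limit_buy(price=96, qty=10): fills=none; bids=[#3:1@103 #2:4@98 #4:10@96] asks=[-]
After op 5 [order #5] limit_sell(price=97, qty=8): fills=#3x#5:1@103 #2x#5:4@98; bids=[#4:10@96] asks=[#5:3@97]
After op 6 [order #6] limit_sell(price=102, qty=5): fills=none; bids=[#4:10@96] asks=[#5:3@97 #6:5@102]
After op 7 [order #7] limit_buy(price=102, qty=3): fills=#7x#5:3@97; bids=[#4:10@96] asks=[#6:5@102]
After op 8 [order #8] market_buy(qty=7): fills=#8x#6:5@102; bids=[#4:10@96] asks=[-]
After op 9 [order #9] limit_buy(price=105, qty=1): fills=none; bids=[#9:1@105 #4:10@96] asks=[-]

Answer: 3@97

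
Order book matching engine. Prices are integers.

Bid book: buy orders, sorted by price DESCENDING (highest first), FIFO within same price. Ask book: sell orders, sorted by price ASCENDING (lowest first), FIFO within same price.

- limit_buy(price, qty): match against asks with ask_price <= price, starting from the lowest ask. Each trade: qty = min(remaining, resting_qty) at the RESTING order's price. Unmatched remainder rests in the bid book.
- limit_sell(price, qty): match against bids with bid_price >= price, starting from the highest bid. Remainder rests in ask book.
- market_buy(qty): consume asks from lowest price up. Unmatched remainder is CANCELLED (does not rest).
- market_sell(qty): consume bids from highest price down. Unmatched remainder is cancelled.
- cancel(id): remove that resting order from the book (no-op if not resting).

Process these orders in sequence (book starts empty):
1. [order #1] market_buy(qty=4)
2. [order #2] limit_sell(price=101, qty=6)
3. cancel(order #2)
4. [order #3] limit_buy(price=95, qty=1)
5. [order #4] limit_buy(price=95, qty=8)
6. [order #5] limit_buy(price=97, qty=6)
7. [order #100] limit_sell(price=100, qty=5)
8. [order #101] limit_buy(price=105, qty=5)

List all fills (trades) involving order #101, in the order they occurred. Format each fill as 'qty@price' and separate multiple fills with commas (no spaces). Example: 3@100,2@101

Answer: 5@100

Derivation:
After op 1 [order #1] market_buy(qty=4): fills=none; bids=[-] asks=[-]
After op 2 [order #2] limit_sell(price=101, qty=6): fills=none; bids=[-] asks=[#2:6@101]
After op 3 cancel(order #2): fills=none; bids=[-] asks=[-]
After op 4 [order #3] limit_buy(price=95, qty=1): fills=none; bids=[#3:1@95] asks=[-]
After op 5 [order #4] limit_buy(price=95, qty=8): fills=none; bids=[#3:1@95 #4:8@95] asks=[-]
After op 6 [order #5] limit_buy(price=97, qty=6): fills=none; bids=[#5:6@97 #3:1@95 #4:8@95] asks=[-]
After op 7 [order #100] limit_sell(price=100, qty=5): fills=none; bids=[#5:6@97 #3:1@95 #4:8@95] asks=[#100:5@100]
After op 8 [order #101] limit_buy(price=105, qty=5): fills=#101x#100:5@100; bids=[#5:6@97 #3:1@95 #4:8@95] asks=[-]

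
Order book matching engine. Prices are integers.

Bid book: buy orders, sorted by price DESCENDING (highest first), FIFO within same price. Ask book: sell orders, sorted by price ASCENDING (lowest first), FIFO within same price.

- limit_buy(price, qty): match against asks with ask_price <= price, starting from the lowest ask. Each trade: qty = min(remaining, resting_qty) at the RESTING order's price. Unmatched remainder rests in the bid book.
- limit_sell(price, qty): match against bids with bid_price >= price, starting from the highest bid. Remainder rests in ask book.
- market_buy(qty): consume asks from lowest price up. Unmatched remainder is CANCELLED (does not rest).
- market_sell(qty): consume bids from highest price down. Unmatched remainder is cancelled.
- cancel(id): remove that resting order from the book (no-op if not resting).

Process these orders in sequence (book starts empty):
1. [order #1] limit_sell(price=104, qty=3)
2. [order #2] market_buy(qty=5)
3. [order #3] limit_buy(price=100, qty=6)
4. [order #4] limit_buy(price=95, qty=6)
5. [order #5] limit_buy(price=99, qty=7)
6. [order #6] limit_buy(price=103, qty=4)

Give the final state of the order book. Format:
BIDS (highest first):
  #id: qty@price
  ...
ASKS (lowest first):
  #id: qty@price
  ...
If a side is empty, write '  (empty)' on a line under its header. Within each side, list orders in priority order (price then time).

After op 1 [order #1] limit_sell(price=104, qty=3): fills=none; bids=[-] asks=[#1:3@104]
After op 2 [order #2] market_buy(qty=5): fills=#2x#1:3@104; bids=[-] asks=[-]
After op 3 [order #3] limit_buy(price=100, qty=6): fills=none; bids=[#3:6@100] asks=[-]
After op 4 [order #4] limit_buy(price=95, qty=6): fills=none; bids=[#3:6@100 #4:6@95] asks=[-]
After op 5 [order #5] limit_buy(price=99, qty=7): fills=none; bids=[#3:6@100 #5:7@99 #4:6@95] asks=[-]
After op 6 [order #6] limit_buy(price=103, qty=4): fills=none; bids=[#6:4@103 #3:6@100 #5:7@99 #4:6@95] asks=[-]

Answer: BIDS (highest first):
  #6: 4@103
  #3: 6@100
  #5: 7@99
  #4: 6@95
ASKS (lowest first):
  (empty)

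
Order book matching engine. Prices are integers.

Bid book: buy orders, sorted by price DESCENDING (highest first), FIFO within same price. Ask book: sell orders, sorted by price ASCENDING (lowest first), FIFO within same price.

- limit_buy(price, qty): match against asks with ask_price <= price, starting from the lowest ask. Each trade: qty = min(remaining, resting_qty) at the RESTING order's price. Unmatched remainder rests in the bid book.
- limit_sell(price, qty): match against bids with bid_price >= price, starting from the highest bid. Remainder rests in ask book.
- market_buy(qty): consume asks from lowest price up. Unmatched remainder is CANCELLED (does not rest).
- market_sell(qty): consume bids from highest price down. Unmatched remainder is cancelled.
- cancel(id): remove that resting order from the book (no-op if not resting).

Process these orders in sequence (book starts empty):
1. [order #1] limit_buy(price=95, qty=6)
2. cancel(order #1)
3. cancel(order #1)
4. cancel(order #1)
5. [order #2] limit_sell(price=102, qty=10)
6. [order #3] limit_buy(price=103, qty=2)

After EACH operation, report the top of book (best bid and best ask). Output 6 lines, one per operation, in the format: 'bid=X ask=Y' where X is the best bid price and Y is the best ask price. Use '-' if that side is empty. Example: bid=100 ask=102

After op 1 [order #1] limit_buy(price=95, qty=6): fills=none; bids=[#1:6@95] asks=[-]
After op 2 cancel(order #1): fills=none; bids=[-] asks=[-]
After op 3 cancel(order #1): fills=none; bids=[-] asks=[-]
After op 4 cancel(order #1): fills=none; bids=[-] asks=[-]
After op 5 [order #2] limit_sell(price=102, qty=10): fills=none; bids=[-] asks=[#2:10@102]
After op 6 [order #3] limit_buy(price=103, qty=2): fills=#3x#2:2@102; bids=[-] asks=[#2:8@102]

Answer: bid=95 ask=-
bid=- ask=-
bid=- ask=-
bid=- ask=-
bid=- ask=102
bid=- ask=102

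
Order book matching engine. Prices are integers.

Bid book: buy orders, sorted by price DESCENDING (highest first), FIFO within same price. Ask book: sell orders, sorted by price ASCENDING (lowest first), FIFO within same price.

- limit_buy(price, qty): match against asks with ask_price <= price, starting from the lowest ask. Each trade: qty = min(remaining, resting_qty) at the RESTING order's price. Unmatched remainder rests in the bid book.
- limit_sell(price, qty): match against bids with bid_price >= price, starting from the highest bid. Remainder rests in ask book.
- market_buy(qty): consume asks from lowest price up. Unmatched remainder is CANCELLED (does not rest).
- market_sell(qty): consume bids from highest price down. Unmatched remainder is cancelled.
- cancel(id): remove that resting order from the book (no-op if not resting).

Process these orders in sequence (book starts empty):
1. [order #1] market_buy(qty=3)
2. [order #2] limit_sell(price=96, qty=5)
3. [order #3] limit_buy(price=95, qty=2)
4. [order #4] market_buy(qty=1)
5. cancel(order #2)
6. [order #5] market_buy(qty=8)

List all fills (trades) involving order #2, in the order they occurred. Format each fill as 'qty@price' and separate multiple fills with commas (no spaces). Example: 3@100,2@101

After op 1 [order #1] market_buy(qty=3): fills=none; bids=[-] asks=[-]
After op 2 [order #2] limit_sell(price=96, qty=5): fills=none; bids=[-] asks=[#2:5@96]
After op 3 [order #3] limit_buy(price=95, qty=2): fills=none; bids=[#3:2@95] asks=[#2:5@96]
After op 4 [order #4] market_buy(qty=1): fills=#4x#2:1@96; bids=[#3:2@95] asks=[#2:4@96]
After op 5 cancel(order #2): fills=none; bids=[#3:2@95] asks=[-]
After op 6 [order #5] market_buy(qty=8): fills=none; bids=[#3:2@95] asks=[-]

Answer: 1@96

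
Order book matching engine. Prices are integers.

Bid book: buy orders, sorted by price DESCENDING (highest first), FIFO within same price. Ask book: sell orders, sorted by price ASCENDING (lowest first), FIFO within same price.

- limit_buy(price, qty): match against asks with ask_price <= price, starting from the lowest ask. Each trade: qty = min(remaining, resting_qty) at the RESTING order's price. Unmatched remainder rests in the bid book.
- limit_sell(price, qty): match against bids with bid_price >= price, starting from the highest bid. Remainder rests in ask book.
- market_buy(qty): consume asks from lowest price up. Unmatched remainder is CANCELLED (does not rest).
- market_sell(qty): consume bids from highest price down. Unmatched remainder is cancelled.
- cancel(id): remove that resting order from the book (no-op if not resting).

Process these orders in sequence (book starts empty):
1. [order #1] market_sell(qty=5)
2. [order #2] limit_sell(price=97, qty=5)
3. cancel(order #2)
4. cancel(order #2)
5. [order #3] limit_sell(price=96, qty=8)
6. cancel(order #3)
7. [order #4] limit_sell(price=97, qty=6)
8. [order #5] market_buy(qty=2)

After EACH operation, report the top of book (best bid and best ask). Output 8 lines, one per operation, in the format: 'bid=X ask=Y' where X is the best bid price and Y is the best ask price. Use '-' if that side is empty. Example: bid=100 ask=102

Answer: bid=- ask=-
bid=- ask=97
bid=- ask=-
bid=- ask=-
bid=- ask=96
bid=- ask=-
bid=- ask=97
bid=- ask=97

Derivation:
After op 1 [order #1] market_sell(qty=5): fills=none; bids=[-] asks=[-]
After op 2 [order #2] limit_sell(price=97, qty=5): fills=none; bids=[-] asks=[#2:5@97]
After op 3 cancel(order #2): fills=none; bids=[-] asks=[-]
After op 4 cancel(order #2): fills=none; bids=[-] asks=[-]
After op 5 [order #3] limit_sell(price=96, qty=8): fills=none; bids=[-] asks=[#3:8@96]
After op 6 cancel(order #3): fills=none; bids=[-] asks=[-]
After op 7 [order #4] limit_sell(price=97, qty=6): fills=none; bids=[-] asks=[#4:6@97]
After op 8 [order #5] market_buy(qty=2): fills=#5x#4:2@97; bids=[-] asks=[#4:4@97]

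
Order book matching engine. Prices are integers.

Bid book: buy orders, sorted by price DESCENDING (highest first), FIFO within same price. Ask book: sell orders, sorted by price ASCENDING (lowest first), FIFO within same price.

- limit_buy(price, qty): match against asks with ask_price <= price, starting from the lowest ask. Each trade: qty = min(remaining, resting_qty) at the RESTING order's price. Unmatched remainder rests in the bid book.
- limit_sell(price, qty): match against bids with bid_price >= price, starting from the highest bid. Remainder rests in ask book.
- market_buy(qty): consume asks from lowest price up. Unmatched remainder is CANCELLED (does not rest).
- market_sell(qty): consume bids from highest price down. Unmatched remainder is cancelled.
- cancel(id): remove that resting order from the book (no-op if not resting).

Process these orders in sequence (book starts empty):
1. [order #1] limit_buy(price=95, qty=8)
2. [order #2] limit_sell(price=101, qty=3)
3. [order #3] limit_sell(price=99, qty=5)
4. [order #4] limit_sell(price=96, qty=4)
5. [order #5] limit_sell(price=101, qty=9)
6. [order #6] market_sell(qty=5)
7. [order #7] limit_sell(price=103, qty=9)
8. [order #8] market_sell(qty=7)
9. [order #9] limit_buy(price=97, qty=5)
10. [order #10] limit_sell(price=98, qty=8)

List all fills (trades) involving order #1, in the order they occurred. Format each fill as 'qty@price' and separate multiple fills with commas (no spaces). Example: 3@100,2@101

After op 1 [order #1] limit_buy(price=95, qty=8): fills=none; bids=[#1:8@95] asks=[-]
After op 2 [order #2] limit_sell(price=101, qty=3): fills=none; bids=[#1:8@95] asks=[#2:3@101]
After op 3 [order #3] limit_sell(price=99, qty=5): fills=none; bids=[#1:8@95] asks=[#3:5@99 #2:3@101]
After op 4 [order #4] limit_sell(price=96, qty=4): fills=none; bids=[#1:8@95] asks=[#4:4@96 #3:5@99 #2:3@101]
After op 5 [order #5] limit_sell(price=101, qty=9): fills=none; bids=[#1:8@95] asks=[#4:4@96 #3:5@99 #2:3@101 #5:9@101]
After op 6 [order #6] market_sell(qty=5): fills=#1x#6:5@95; bids=[#1:3@95] asks=[#4:4@96 #3:5@99 #2:3@101 #5:9@101]
After op 7 [order #7] limit_sell(price=103, qty=9): fills=none; bids=[#1:3@95] asks=[#4:4@96 #3:5@99 #2:3@101 #5:9@101 #7:9@103]
After op 8 [order #8] market_sell(qty=7): fills=#1x#8:3@95; bids=[-] asks=[#4:4@96 #3:5@99 #2:3@101 #5:9@101 #7:9@103]
After op 9 [order #9] limit_buy(price=97, qty=5): fills=#9x#4:4@96; bids=[#9:1@97] asks=[#3:5@99 #2:3@101 #5:9@101 #7:9@103]
After op 10 [order #10] limit_sell(price=98, qty=8): fills=none; bids=[#9:1@97] asks=[#10:8@98 #3:5@99 #2:3@101 #5:9@101 #7:9@103]

Answer: 5@95,3@95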